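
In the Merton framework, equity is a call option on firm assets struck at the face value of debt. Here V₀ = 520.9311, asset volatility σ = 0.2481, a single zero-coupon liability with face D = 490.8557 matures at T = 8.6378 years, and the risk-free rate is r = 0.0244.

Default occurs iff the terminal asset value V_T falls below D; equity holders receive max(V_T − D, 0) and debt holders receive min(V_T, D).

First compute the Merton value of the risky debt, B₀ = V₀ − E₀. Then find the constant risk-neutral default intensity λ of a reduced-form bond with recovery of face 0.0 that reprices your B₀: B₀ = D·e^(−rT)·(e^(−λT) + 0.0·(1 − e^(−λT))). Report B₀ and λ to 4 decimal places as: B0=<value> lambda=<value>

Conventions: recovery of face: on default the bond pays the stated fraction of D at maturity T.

Apply the equity-as-call identities (strike 490.8557, horizon 8.6378 years):
d₁ = [ln(V₀/D) + (r + σ²/2)T] / (σ√T)
   = [ln(520.9311/490.8557) + (0.0244 + 0.5·0.2481²)·8.6378] / (0.2481·√8.6378)
   = [0.059468 + 0.476606] / 0.729169 = 0.735184
d₂ = d₁ − σ√T = 0.735184 − 0.729169 = 0.006015
N(d₁) = 0.768886,  N(d₂) = 0.502400,  e^(−rT) = 0.809967
E₀ = V₀·N(d₁) − D·e^(−rT)·N(d₂)
   = 520.9311·0.768886 − 490.8557·0.809967·0.502400 = 200.794427
B₀ = V₀ − E₀ = 520.9311 − 200.794427 = 320.136673
e^(−λT) = (B₀·e^(rT)/D − 0)/(1 − 0) = (320.1367·1.234619/490.8557 − 0)/1 = 0.80521997
λ = −ln(0.80521997)/8.6378 = 0.025080

B0=320.1367 lambda=0.0251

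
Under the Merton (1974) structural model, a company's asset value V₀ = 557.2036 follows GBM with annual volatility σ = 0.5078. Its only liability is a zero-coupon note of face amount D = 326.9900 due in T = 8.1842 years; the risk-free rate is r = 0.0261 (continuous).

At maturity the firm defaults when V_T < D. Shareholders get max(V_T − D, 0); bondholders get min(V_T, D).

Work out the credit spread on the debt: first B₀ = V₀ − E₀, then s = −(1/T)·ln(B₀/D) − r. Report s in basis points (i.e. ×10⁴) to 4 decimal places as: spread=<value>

spread=540.4347

With assets at 557.2036 and a single debt payment of 326.9900 at 8.1842 years:
d₁ = [ln(V₀/D) + (r + σ²/2)T] / (σ√T)
   = [ln(557.2036/326.9900) + (0.0261 + 0.5·0.5078²)·8.1842] / (0.5078·√8.1842)
   = [0.533001 + 1.268800] / 1.452716 = 1.240298
d₂ = d₁ − σ√T = 1.240298 − 1.452716 = -0.212418
N(d₁) = 0.892567,  N(d₂) = 0.415890,  e^(−rT) = 0.807665
E₀ = V₀·N(d₁) − D·e^(−rT)·N(d₂)
   = 557.2036·0.892567 − 326.9900·0.807665·0.415890 = 387.505772
B₀ = V₀ − E₀ = 557.2036 − 387.505772 = 169.697828
spread = −(1/T)·ln(B₀/D) − r = −(1/8.1842)·ln(169.697828/326.9900) − 0.0261 = 0.05404347
in basis points: 0.05404347 × 10⁴ = 540.4347 bp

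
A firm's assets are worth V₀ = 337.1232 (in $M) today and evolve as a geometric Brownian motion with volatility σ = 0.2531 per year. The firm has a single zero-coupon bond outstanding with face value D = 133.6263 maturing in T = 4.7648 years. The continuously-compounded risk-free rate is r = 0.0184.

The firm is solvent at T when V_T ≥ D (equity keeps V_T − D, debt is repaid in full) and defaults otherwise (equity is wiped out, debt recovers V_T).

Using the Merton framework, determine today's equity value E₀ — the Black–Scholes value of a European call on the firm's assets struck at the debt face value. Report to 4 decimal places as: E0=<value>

Apply the equity-as-call identities (strike 133.6263, horizon 4.7648 years):
d₁ = [ln(V₀/D) + (r + σ²/2)T] / (σ√T)
   = [ln(337.1232/133.6263) + (0.0184 + 0.5·0.2531²)·4.7648] / (0.2531·√4.7648)
   = [0.925401 + 0.240288] / 0.552477 = 2.109931
d₂ = d₁ − σ√T = 2.109931 − 0.552477 = 1.557454
N(d₁) = 0.982568,  N(d₂) = 0.940319,  e^(−rT) = 0.916061
E₀ = V₀·N(d₁) − D·e^(−rT)·N(d₂)
   = 337.1232·0.982568 − 133.6263·0.916061·0.940319 = 216.142167

E0=216.1422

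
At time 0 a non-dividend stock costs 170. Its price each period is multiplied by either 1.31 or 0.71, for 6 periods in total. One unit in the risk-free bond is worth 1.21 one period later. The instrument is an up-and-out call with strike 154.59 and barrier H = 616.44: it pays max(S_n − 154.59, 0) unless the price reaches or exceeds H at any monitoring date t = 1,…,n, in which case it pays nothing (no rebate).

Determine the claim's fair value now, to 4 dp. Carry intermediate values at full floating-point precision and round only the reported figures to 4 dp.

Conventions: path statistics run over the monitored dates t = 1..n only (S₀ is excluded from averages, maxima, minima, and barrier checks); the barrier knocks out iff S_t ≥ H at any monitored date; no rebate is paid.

Risk-neutral up-probability p* = (R−d)/(u−d) = (1.21−0.71)/(1.31−0.71) = 0.8333; the claim prices as the p*-weighted sum of path payoffs discounted by R^6.
Enumerate all 2^6 = 64 price paths (U = up ×1.31, D = down ×0.71); each path with k up-moves has probability p*^k·(1−p*)^(6−k).
DDDDDD: M=120.7000, payoff=0.0000, prob=0.000021
UDDDDD: M=222.7000, payoff=0.0000, prob=0.000107
DUDDDD: M=158.1170, payoff=0.0000, prob=0.000107
UUDDDD: M=291.7370, payoff=0.0000, prob=0.000536
DDUDDD: M=120.7000, payoff=0.0000, prob=0.000107
UDUDDD: M=222.7000, payoff=0.0000, prob=0.000536
DUUDDD: M=207.1333, payoff=0.0000, prob=0.000536
UUUDDD: M=382.1755, payoff=0.0000, prob=0.002679
DDDUDD: M=120.7000, payoff=0.0000, prob=0.000107
UDDUDD: M=222.7000, payoff=0.0000, prob=0.000536
DUDUDD: M=158.1170, payoff=0.0000, prob=0.000536
UUDUDD: M=291.7370, payoff=0.0000, prob=0.002679
DDUUDD: M=147.0646, payoff=0.0000, prob=0.000536
UDUUDD: M=271.3446, payoff=0.0000, prob=0.002679
DUUUDD: M=271.3446, payoff=0.0000, prob=0.002679
UUUUDD: M=500.6499, payoff=97.7876, prob=0.013396
DDDDUD: M=120.7000, payoff=0.0000, prob=0.000107
UDDDUD: M=222.7000, payoff=0.0000, prob=0.000536
DUDDUD: M=158.1170, payoff=0.0000, prob=0.000536
UUDDUD: M=291.7370, payoff=0.0000, prob=0.002679
DDUDUD: M=120.7000, payoff=0.0000, prob=0.000536
UDUDUD: M=222.7000, payoff=0.0000, prob=0.002679
DUUDUD: M=207.1333, payoff=0.0000, prob=0.002679
UUUDUD: M=382.1755, payoff=97.7876, prob=0.013396
DDDUUD: M=120.7000, payoff=0.0000, prob=0.000536
UDDUUD: M=222.7000, payoff=0.0000, prob=0.002679
DUDUUD: M=192.6547, payoff=0.0000, prob=0.002679
UUDUUD: M=355.4614, payoff=97.7876, prob=0.013396
DDUUUD: M=192.6547, payoff=0.0000, prob=0.002679
UDUUUD: M=355.4614, payoff=97.7876, prob=0.013396
DUUUUD: M=355.4614, payoff=97.7876, prob=0.013396
UUUUUD: M=655.8513, payoff=0.0000, prob=0.066980
DDDDDU: M=120.7000, payoff=0.0000, prob=0.000107
UDDDDU: M=222.7000, payoff=0.0000, prob=0.000536
DUDDDU: M=158.1170, payoff=0.0000, prob=0.000536
UUDDDU: M=291.7370, payoff=0.0000, prob=0.002679
DDUDDU: M=120.7000, payoff=0.0000, prob=0.000536
UDUDDU: M=222.7000, payoff=0.0000, prob=0.002679
DUUDDU: M=207.1333, payoff=0.0000, prob=0.002679
UUUDDU: M=382.1755, payoff=97.7876, prob=0.013396
DDDUDU: M=120.7000, payoff=0.0000, prob=0.000536
UDDUDU: M=222.7000, payoff=0.0000, prob=0.002679
DUDUDU: M=158.1170, payoff=0.0000, prob=0.002679
UUDUDU: M=291.7370, payoff=97.7876, prob=0.013396
DDUUDU: M=147.0646, payoff=0.0000, prob=0.002679
UDUUDU: M=271.3446, payoff=97.7876, prob=0.013396
DUUUDU: M=271.3446, payoff=97.7876, prob=0.013396
UUUUDU: M=500.6499, payoff=311.0644, prob=0.066980
DDDDUU: M=120.7000, payoff=0.0000, prob=0.000536
UDDDUU: M=222.7000, payoff=0.0000, prob=0.002679
DUDDUU: M=158.1170, payoff=0.0000, prob=0.002679
UUDDUU: M=291.7370, payoff=97.7876, prob=0.013396
DDUDUU: M=136.7848, payoff=0.0000, prob=0.002679
UDUDUU: M=252.3776, payoff=97.7876, prob=0.013396
DUUDUU: M=252.3776, payoff=97.7876, prob=0.013396
UUUDUU: M=465.6544, payoff=311.0644, prob=0.066980
DDDUUU: M=136.7848, payoff=0.0000, prob=0.002679
UDDUUU: M=252.3776, payoff=97.7876, prob=0.013396
DUDUUU: M=252.3776, payoff=97.7876, prob=0.013396
UUDUUU: M=465.6544, payoff=311.0644, prob=0.066980
DDUUUU: M=252.3776, payoff=97.7876, prob=0.013396
UDUUUU: M=465.6544, payoff=311.0644, prob=0.066980
DUUUUU: M=465.6544, payoff=311.0644, prob=0.066980
UUUUUU: M=859.1652, payoff=0.0000, prob=0.334898
Price = Σ prob·payoff / R^6 = 123.824173 / 3.138428 = 39.4542

price = 39.4542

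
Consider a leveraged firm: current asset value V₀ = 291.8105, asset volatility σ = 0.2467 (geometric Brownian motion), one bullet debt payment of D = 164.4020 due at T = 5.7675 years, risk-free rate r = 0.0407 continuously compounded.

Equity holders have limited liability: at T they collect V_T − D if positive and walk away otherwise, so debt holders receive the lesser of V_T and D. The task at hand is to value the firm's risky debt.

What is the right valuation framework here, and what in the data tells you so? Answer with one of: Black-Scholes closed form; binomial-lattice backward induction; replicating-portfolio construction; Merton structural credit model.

Key observation: the question is about default risk generated by asset-value dynamics against a debt face of 164.4020 — the structural framework prices exactly that.

framework: Merton structural credit model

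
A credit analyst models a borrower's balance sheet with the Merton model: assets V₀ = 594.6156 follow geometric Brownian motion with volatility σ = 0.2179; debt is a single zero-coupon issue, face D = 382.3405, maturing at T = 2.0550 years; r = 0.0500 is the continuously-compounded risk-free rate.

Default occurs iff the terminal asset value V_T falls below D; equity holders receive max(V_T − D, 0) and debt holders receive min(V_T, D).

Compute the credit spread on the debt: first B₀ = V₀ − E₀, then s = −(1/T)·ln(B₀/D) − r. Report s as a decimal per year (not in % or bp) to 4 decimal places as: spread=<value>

spread=0.0033

Work the structural quantities from V₀ = 594.6156 against face 382.3405:
d₁ = [ln(V₀/D) + (r + σ²/2)T] / (σ√T)
   = [ln(594.6156/382.3405) + (0.0500 + 0.5·0.2179²)·2.0550] / (0.2179·√2.0550)
   = [0.441604 + 0.151536] / 0.312366 = 1.898864
d₂ = d₁ − σ√T = 1.898864 − 0.312366 = 1.586498
N(d₁) = 0.971209,  N(d₂) = 0.943687,  e^(−rT) = 0.902353
E₀ = V₀·N(d₁) − D·e^(−rT)·N(d₂)
   = 594.6156·0.971209 − 382.3405·0.902353·0.943687 = 251.918364
B₀ = V₀ − E₀ = 594.6156 − 251.918364 = 342.697236
spread = −(1/T)·ln(B₀/D) − r = −(1/2.0550)·ln(342.697236/382.3405) − 0.0500 = 0.00326726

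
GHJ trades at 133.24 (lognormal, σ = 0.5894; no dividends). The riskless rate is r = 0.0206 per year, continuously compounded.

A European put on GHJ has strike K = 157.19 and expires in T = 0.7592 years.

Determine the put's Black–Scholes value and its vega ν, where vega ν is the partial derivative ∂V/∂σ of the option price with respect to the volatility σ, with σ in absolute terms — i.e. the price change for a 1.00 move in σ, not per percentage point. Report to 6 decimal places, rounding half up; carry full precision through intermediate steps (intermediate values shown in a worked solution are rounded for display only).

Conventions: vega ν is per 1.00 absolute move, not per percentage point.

price = 41.136885
ν = 46.287328

σ√T = 0.5894·√0.7592 = 0.513557
d₁ = (ln(S/K) + (r+σ²/2)T) / (σ√T) = (ln(133.24/157.19) + (0.0206+0.5894²/2)·0.7592) / 0.513557 = (-0.165303 + 0.147510) / 0.513557 = -0.034648
d₂ = d₁ − σ√T = -0.034648 − 0.513557 = -0.548204
e^{−rT} = 0.984482
N(−d₁) = 0.513820,  N(−d₂) = 0.708224
Put price V = K·e^{−rT}·N(−d₂) − S·N(−d₁) = 109.598221 − 68.461337 = 41.136885
φ(d₁) = (1/√(2π))·e^{−d₁²/2} = 0.398703
ν = S·φ(d₁)·√T = 46.287328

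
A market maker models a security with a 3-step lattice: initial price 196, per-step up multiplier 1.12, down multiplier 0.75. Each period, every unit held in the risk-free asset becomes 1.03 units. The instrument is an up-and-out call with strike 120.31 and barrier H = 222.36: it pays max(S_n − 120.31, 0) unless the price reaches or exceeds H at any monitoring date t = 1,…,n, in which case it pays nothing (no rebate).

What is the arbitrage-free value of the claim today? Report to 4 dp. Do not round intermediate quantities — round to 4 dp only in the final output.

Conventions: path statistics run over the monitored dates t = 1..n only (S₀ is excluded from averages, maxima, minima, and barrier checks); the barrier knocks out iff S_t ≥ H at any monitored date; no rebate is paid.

price = 16.7292

No-arbitrage gives p* = (R−d)/(u−d) = 0.7568: enumerate every path, weight its payoff by its p*-probability, and discount by R^3.
Enumerate all 2^3 = 8 price paths (U = up ×1.12, D = down ×0.75); each path with k up-moves has probability p*^k·(1−p*)^(3−k).
DDD: M=147.0000, payoff=0.0000, prob=0.014392
UDD: M=219.5200, payoff=3.1700, prob=0.044775
DUD: M=164.6400, payoff=3.1700, prob=0.044775
UUD: M=245.8624, payoff=0.0000, prob=0.139301
DDU: M=147.0000, payoff=3.1700, prob=0.044775
UDU: M=219.5200, payoff=64.0868, prob=0.139301
DUU: M=184.3968, payoff=64.0868, prob=0.139301
UUU: M=275.3659, payoff=0.0000, prob=0.433380
Price = Σ prob·payoff / R^3 = 18.280489 / 1.092727 = 16.7292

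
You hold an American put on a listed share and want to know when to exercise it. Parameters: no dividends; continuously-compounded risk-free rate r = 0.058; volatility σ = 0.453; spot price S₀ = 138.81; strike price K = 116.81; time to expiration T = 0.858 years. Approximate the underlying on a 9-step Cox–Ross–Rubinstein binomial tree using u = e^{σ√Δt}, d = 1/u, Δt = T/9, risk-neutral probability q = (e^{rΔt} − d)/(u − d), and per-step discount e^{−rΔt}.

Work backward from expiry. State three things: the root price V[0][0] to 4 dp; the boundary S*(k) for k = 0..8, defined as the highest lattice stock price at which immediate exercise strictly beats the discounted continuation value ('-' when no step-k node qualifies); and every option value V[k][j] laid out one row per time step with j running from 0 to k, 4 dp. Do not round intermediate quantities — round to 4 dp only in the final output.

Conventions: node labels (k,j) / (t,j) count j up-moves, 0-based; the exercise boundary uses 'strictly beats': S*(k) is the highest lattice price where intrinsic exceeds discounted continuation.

Δt=0.09533  u=1.15012  d=0.86947  q=0.48485  discount=0.99449
step 9 (expiry): payoffs max(K−S,0) = 77.3894 64.6652 47.8337 25.5694 0.0000 0.0000 0.0000 0.0000 0.0000 0.0000
step 8: (k=8,j=0): S=45.3385, K−S=71.4715, hold=70.8274 ⇒ V=71.4715 exercise | (k=8,j=1): S=59.9730, K−S=56.8370, hold=56.1929 ⇒ V=56.8370 exercise | (k=8,j=2): S=79.3312, K−S=37.4788, hold=36.8347 ⇒ V=37.4788 exercise | (k=8,j=3): S=104.9379, K−S=11.8721, hold=13.0995 ⇒ V=13.0995 continue | (k=8,j=4): S=138.8100, K−S=0.0000, hold=0.0000 ⇒ V=0.0000 continue | (k=8,j=5): S=183.6154, K−S=0.0000, hold=0.0000 ⇒ V=0.0000 continue | (k=8,j=6): S=242.8833, K−S=0.0000, hold=0.0000 ⇒ V=0.0000 continue | (k=8,j=7): S=321.2817, K−S=0.0000, hold=0.0000 ⇒ V=0.0000 continue | (k=8,j=8): S=424.9858, K−S=0.0000, hold=0.0000 ⇒ V=0.0000 continue  boundary S*=79.3312
step 7: (k=7,j=0): S=52.1448, K−S=64.6652, hold=64.0211 ⇒ V=64.6652 exercise | (k=7,j=1): S=68.9763, K−S=47.8337, hold=47.1896 ⇒ V=47.8337 exercise | (k=7,j=2): S=91.2406, K−S=25.5694, hold=25.5171 ⇒ V=25.5694 exercise | (k=7,j=3): S=120.6915, K−S=0.0000, hold=6.7111 ⇒ V=6.7111 continue | (k=7,j=4): S=159.6485, K−S=0.0000, hold=0.0000 ⇒ V=0.0000 continue | (k=7,j=5): S=211.1803, K−S=0.0000, hold=0.0000 ⇒ V=0.0000 continue | (k=7,j=6): S=279.3456, K−S=0.0000, hold=0.0000 ⇒ V=0.0000 continue | (k=7,j=7): S=369.5134, K−S=0.0000, hold=0.0000 ⇒ V=0.0000 continue  boundary S*=91.2406
step 6: (k=6,j=0): S=59.9730, K−S=56.8370, hold=56.1929 ⇒ V=56.8370 exercise | (k=6,j=1): S=79.3312, K−S=37.4788, hold=36.8347 ⇒ V=37.4788 exercise | (k=6,j=2): S=104.9379, K−S=11.8721, hold=16.3354 ⇒ V=16.3354 continue | (k=6,j=3): S=138.8100, K−S=0.0000, hold=3.4382 ⇒ V=3.4382 continue | (k=6,j=4): S=183.6154, K−S=0.0000, hold=0.0000 ⇒ V=0.0000 continue | (k=6,j=5): S=242.8833, K−S=0.0000, hold=0.0000 ⇒ V=0.0000 continue | (k=6,j=6): S=321.2817, K−S=0.0000, hold=0.0000 ⇒ V=0.0000 continue  boundary S*=79.3312
step 5: (k=5,j=0): S=68.9763, K−S=47.8337, hold=47.1896 ⇒ V=47.8337 exercise | (k=5,j=1): S=91.2406, K−S=25.5694, hold=27.0774 ⇒ V=27.0774 continue | (k=5,j=2): S=120.6915, K−S=0.0000, hold=10.0267 ⇒ V=10.0267 continue | (k=5,j=3): S=159.6485, K−S=0.0000, hold=1.7614 ⇒ V=1.7614 continue | (k=5,j=4): S=211.1803, K−S=0.0000, hold=0.0000 ⇒ V=0.0000 continue | (k=5,j=5): S=279.3456, K−S=0.0000, hold=0.0000 ⇒ V=0.0000 continue  boundary S*=68.9763
step 4: (k=4,j=0): S=79.3312, K−S=37.4788, hold=37.5618 ⇒ V=37.5618 continue | (k=4,j=1): S=104.9379, K−S=11.8721, hold=18.7067 ⇒ V=18.7067 continue | (k=4,j=2): S=138.8100, K−S=0.0000, hold=5.9861 ⇒ V=5.9861 continue | (k=4,j=3): S=183.6154, K−S=0.0000, hold=0.9024 ⇒ V=0.9024 continue | (k=4,j=4): S=242.8833, K−S=0.0000, hold=0.0000 ⇒ V=0.0000 continue  boundary S*=-
step 3: (k=3,j=0): S=91.2406, K−S=25.5694, hold=28.2633 ⇒ V=28.2633 continue | (k=3,j=1): S=120.6915, K−S=0.0000, hold=12.4700 ⇒ V=12.4700 continue | (k=3,j=2): S=159.6485, K−S=0.0000, hold=3.5019 ⇒ V=3.5019 continue | (k=3,j=3): S=211.1803, K−S=0.0000, hold=0.4623 ⇒ V=0.4623 continue  boundary S*=-
step 2: (k=2,j=0): S=104.9379, K−S=11.8721, hold=20.4924 ⇒ V=20.4924 continue | (k=2,j=1): S=138.8100, K−S=0.0000, hold=8.0771 ⇒ V=8.0771 continue | (k=2,j=2): S=183.6154, K−S=0.0000, hold=2.0170 ⇒ V=2.0170 continue  boundary S*=-
step 1: (k=1,j=0): S=120.6915, K−S=0.0000, hold=14.3930 ⇒ V=14.3930 continue | (k=1,j=1): S=159.6485, K−S=0.0000, hold=5.1105 ⇒ V=5.1105 continue  boundary S*=-
step 0: (k=0,j=0): S=138.8100, K−S=0.0000, hold=9.8379 ⇒ V=9.8379 continue  boundary S*=-

price = 9.8379
boundary = - - - - - 68.9763 79.3312 91.2406 79.3312
tree:
9.8379
14.3930 5.1105
20.4924 8.0771 2.0170
28.2633 12.4700 3.5019 0.4623
37.5618 18.7067 5.9861 0.9024 0.0000
47.8337 27.0774 10.0267 1.7614 0.0000 0.0000
56.8370 37.4788 16.3354 3.4382 0.0000 0.0000 0.0000
64.6652 47.8337 25.5694 6.7111 0.0000 0.0000 0.0000 0.0000
71.4715 56.8370 37.4788 13.0995 0.0000 0.0000 0.0000 0.0000 0.0000
77.3894 64.6652 47.8337 25.5694 0.0000 0.0000 0.0000 0.0000 0.0000 0.0000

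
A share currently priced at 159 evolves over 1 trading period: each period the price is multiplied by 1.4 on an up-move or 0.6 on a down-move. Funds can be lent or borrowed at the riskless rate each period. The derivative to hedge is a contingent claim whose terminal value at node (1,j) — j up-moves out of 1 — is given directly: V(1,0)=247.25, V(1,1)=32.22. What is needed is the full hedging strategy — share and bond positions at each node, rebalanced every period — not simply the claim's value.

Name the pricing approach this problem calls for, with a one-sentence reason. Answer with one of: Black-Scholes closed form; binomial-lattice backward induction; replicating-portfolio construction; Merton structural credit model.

framework: replicating-portfolio construction

Key observation: the mandate to exhibit the hedge at every date and state singles out the replicating-portfolio construction on the 1-period tree with factors 1.4 and 0.6 from 159.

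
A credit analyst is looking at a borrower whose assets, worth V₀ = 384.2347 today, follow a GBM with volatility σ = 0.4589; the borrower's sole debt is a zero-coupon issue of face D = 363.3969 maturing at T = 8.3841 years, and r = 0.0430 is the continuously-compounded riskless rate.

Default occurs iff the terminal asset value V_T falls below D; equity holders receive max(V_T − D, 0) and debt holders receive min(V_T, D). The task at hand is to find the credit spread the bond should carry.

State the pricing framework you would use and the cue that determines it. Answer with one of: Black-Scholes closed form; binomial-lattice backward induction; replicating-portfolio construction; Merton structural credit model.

Key observation: the data describe a firm's assets (V₀ = 384.2347, GBM) and a single zero-coupon debt of face 363.3969, so credit quantities follow from equity-as-call in the structural model.

framework: Merton structural credit model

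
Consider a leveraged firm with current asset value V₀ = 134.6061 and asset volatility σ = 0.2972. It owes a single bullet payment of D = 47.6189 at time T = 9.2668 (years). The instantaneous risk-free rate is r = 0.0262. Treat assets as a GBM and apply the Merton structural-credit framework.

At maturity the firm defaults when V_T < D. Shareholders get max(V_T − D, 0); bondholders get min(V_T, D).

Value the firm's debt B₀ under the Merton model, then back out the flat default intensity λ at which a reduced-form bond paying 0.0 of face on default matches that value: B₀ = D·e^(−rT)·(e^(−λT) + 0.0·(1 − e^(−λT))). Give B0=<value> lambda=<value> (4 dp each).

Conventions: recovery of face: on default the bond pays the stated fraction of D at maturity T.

B0=35.2464 lambda=0.0063

Equity is a call on the firm's assets struck at D = 47.6189:
d₁ = [ln(V₀/D) + (r + σ²/2)T] / (σ√T)
   = [ln(134.6061/47.6189) + (0.0262 + 0.5·0.2972²)·9.2668] / (0.2972·√9.2668)
   = [1.039123 + 0.652048] / 0.904719 = 1.869278
d₂ = d₁ − σ√T = 1.869278 − 0.904719 = 0.964559
N(d₁) = 0.969208,  N(d₂) = 0.832617,  e^(−rT) = 0.784436
E₀ = V₀·N(d₁) − D·e^(−rT)·N(d₂)
   = 134.6061·0.969208 − 47.6189·0.784436·0.832617 = 99.359732
B₀ = V₀ − E₀ = 134.6061 − 99.359732 = 35.246368
e^(−λT) = (B₀·e^(rT)/D − 0)/(1 − 0) = (35.2464·1.274801/47.6189 − 0)/1 = 0.94357806
λ = −ln(0.94357806)/9.2668 = 0.006267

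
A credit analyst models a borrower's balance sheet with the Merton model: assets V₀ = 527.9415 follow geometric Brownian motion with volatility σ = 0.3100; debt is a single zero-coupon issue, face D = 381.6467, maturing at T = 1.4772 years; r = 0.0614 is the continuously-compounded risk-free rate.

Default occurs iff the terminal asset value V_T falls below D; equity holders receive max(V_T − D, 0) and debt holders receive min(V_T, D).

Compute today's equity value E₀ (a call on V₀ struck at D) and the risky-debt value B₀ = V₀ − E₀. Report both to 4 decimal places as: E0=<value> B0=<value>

E0=190.3069 B0=337.6346

Equity is a call on the firm's assets struck at D = 381.6467:
d₁ = [ln(V₀/D) + (r + σ²/2)T] / (σ√T)
   = [ln(527.9415/381.6467) + (0.0614 + 0.5·0.3100²)·1.4772] / (0.3100·√1.4772)
   = [0.324490 + 0.161680] / 0.376774 = 1.290347
d₂ = d₁ − σ√T = 1.290347 − 0.376774 = 0.913573
N(d₁) = 0.901535,  N(d₂) = 0.819529,  e^(−rT) = 0.913292
E₀ = V₀·N(d₁) − D·e^(−rT)·N(d₂)
   = 527.9415·0.901535 − 381.6467·0.913292·0.819529 = 190.306890
B₀ = V₀ − E₀ = 527.9415 − 190.306890 = 337.634610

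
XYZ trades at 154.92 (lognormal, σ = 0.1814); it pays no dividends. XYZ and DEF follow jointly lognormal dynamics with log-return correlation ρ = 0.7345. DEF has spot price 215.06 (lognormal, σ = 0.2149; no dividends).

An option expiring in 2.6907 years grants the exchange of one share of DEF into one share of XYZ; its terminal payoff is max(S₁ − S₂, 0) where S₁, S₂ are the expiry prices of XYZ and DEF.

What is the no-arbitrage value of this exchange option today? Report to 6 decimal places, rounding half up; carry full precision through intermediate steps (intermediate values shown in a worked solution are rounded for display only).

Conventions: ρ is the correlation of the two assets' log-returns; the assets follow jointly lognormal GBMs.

exchange price = 1.785487

σ_eff = √(σ₁² + σ₂² − 2ρσ₁σ₂) = √(0.1814² + 0.2149² − 2·0.7345·0.1814·0.2149) = 0.147723
d₁ = (ln(S₁/S₂) + (q₂ − q₁ + σ_eff²/2)T) / (σ_eff√T) = (ln(154.92/215.06) + (0.0 − 0.0 + 0.010911)·2.6907) / 0.242316 = -1.232483
d₂ = d₁ − σ_eff√T = -1.232483 − 0.242316 = -1.474798
N(d₁) = 0.108884,  N(d₂) = 0.070133
V = S₁·e^{−q₁T}·N(d₁) − S₂·e^{−q₂T}·N(d₂) = 16.868376 − 15.082889 = 1.785487
Key observation: pricing in DEF-units makes this a unit-strike call on the ratio S₁/S₂ — the risk-free rate cancels and cannot affect the value.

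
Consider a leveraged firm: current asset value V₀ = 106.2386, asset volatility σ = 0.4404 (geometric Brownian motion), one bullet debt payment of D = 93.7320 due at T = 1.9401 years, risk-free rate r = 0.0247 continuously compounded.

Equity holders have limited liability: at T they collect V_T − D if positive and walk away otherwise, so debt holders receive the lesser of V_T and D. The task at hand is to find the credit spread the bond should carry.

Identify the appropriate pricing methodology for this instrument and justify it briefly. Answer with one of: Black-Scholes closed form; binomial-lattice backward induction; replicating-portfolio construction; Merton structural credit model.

framework: Merton structural credit model

Key observation: the asked-for credit quantity lives on the firm's capital structure — asset value, asset volatility, debt face 93.7320 — which is the structural model's domain.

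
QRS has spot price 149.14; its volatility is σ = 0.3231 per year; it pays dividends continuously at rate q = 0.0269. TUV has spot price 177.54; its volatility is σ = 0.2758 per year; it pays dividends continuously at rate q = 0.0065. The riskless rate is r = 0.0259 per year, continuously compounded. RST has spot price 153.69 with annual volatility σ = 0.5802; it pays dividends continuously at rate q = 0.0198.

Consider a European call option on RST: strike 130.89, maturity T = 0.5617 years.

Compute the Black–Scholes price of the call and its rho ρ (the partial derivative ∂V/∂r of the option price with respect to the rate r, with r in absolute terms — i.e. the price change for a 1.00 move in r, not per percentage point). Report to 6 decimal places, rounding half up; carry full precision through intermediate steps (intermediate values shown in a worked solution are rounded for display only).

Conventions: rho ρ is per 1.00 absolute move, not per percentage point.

σ√T = 0.5802·√0.5617 = 0.434840
d₁ = (ln(S/K) + (r−q+σ²/2)T) / (σ√T) = (ln(153.69/130.89) + (0.0259−0.0198+0.5802²/2)·0.5617) / 0.434840 = (0.160580 + 0.097969) / 0.434840 = 0.594585
d₂ = d₁ − σ√T = 0.594585 − 0.434840 = 0.159745
e^{−rT} = 0.985557
e^{−qT} = 0.988940
N(d₁) = 0.723940,  N(d₂) = 0.563459
Call price V = S·e^{−qT}·N(d₁) − K·e^{−rT}·N(d₂) = 110.031724 − 72.685983 = 37.345742
ρ = K·T·e^{−rT}·N(d₂) = 40.827717

price = 37.345742
ρ = 40.827717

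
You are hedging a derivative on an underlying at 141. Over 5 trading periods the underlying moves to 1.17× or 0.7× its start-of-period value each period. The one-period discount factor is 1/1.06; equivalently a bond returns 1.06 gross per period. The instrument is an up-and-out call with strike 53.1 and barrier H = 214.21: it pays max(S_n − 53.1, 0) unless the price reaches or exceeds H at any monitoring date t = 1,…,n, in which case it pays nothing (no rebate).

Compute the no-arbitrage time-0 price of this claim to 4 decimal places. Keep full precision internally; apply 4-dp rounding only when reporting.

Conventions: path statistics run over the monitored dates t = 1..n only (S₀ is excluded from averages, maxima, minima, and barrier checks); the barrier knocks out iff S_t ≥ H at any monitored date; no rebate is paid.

price = 34.0764

Set p* = 0.7660 (from d < R < u); the path-dependent value is the discounted p*-expectation over all price paths.
Enumerate all 2^5 = 32 price paths (U = up ×1.17, D = down ×0.7); each path with k up-moves has probability p*^k·(1−p*)^(5−k).
DDDDD: M=98.7000, payoff=0.0000, prob=0.000702
UDDDD: M=164.9700, payoff=0.0000, prob=0.002298
DUDDD: M=115.4790, payoff=0.0000, prob=0.002298
UUDDD: M=193.0149, payoff=13.1041, prob=0.007521
DDUDD: M=98.7000, payoff=0.0000, prob=0.002298
UDUDD: M=164.9700, payoff=13.1041, prob=0.007521
DUUDD: M=135.1104, payoff=13.1041, prob=0.007521
UUUDD: M=225.8274, payoff=0.0000, prob=0.024615
DDDUD: M=98.7000, payoff=0.0000, prob=0.002298
UDDUD: M=164.9700, payoff=13.1041, prob=0.007521
DUDUD: M=115.4790, payoff=13.1041, prob=0.007521
UUDUD: M=193.0149, payoff=57.5554, prob=0.024615
DDUUD: M=98.7000, payoff=13.1041, prob=0.007521
UDUUD: M=164.9700, payoff=57.5554, prob=0.024615
DUUUD: M=158.0792, payoff=57.5554, prob=0.024615
UUUUD: M=264.2181, payoff=0.0000, prob=0.080559
DDDDU: M=98.7000, payoff=0.0000, prob=0.002298
UDDDU: M=164.9700, payoff=13.1041, prob=0.007521
DUDDU: M=115.4790, payoff=13.1041, prob=0.007521
UUDDU: M=193.0149, payoff=57.5554, prob=0.024615
DDUDU: M=98.7000, payoff=13.1041, prob=0.007521
UDUDU: M=164.9700, payoff=57.5554, prob=0.024615
DUUDU: M=135.1104, payoff=57.5554, prob=0.024615
UUUDU: M=225.8274, payoff=0.0000, prob=0.080559
DDDUU: M=98.7000, payoff=13.1041, prob=0.007521
UDDUU: M=164.9700, payoff=57.5554, prob=0.024615
DUDUU: M=115.4790, payoff=57.5554, prob=0.024615
UUDUU: M=193.0149, payoff=131.8527, prob=0.080559
DDUUU: M=110.6554, payoff=57.5554, prob=0.024615
UDUUU: M=184.9527, payoff=131.8527, prob=0.080559
DUUUU: M=184.9527, payoff=131.8527, prob=0.080559
UUUUU: M=309.1352, payoff=0.0000, prob=0.263647
Price = Σ prob·payoff / R^5 = 45.601964 / 1.338226 = 34.0764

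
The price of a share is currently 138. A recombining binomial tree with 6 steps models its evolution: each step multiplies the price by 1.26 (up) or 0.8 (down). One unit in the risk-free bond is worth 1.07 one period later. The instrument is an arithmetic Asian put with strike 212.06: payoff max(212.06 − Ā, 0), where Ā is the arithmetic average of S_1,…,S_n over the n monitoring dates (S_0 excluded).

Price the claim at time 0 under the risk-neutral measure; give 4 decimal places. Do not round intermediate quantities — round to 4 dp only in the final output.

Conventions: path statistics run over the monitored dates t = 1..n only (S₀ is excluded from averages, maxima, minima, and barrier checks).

price = 32.5996

No-arbitrage gives p* = (R−d)/(u−d) = 0.5870: enumerate every path, weight its payoff by its p*-probability, and discount by R^6.
Enumerate all 2^6 = 64 price paths (U = up ×1.26, D = down ×0.8); each path with k up-moves has probability p*^k·(1−p*)^(6−k).
DDDDDD: Ā=67.8828, payoff=144.1772, prob=0.004966
UDDDDD: Ā=106.9153, payoff=105.1447, prob=0.007056
DUDDDD: Ā=96.3353, payoff=115.7247, prob=0.007056
UUDDDD: Ā=151.7282, payoff=60.3318, prob=0.010028
DDUDDD: Ā=87.8713, payoff=124.1887, prob=0.007056
UDUDDD: Ā=138.3974, payoff=73.6626, prob=0.010028
DUUDDD: Ā=127.8174, payoff=84.2426, prob=0.010028
UUUDDD: Ā=201.3123, payoff=10.7477, prob=0.014250
DDDUDD: Ā=81.1001, payoff=130.9599, prob=0.007056
UDDUDD: Ā=127.7327, payoff=84.3273, prob=0.010028
DUDUDD: Ā=117.1527, payoff=94.9073, prob=0.010028
UUDUDD: Ā=184.5155, payoff=27.5445, prob=0.014250
DDUUDD: Ā=108.6887, payoff=103.3713, prob=0.010028
UDUUDD: Ā=171.1847, payoff=40.8753, prob=0.014250
DUUUDD: Ā=160.6047, payoff=51.4553, prob=0.014250
UUUUDD: Ā=252.9524, payoff=0.0000, prob=0.020250
DDDDUD: Ā=75.6832, payoff=136.3768, prob=0.007056
UDDDUD: Ā=119.2010, payoff=92.8590, prob=0.010028
DUDDUD: Ā=108.6210, payoff=103.4390, prob=0.010028
UUDDUD: Ā=171.0781, payoff=40.9819, prob=0.014250
DDUDUD: Ā=100.1570, payoff=111.9030, prob=0.010028
UDUDUD: Ā=157.7473, payoff=54.3127, prob=0.014250
DUUDUD: Ā=147.1673, payoff=64.8927, prob=0.014250
UUUDUD: Ā=231.7885, payoff=0.0000, prob=0.020250
DDDUUD: Ā=93.3858, payoff=118.6742, prob=0.010028
UDDUUD: Ā=147.0826, payoff=64.9774, prob=0.014250
DUDUUD: Ā=136.5026, payoff=75.5574, prob=0.014250
UUDUUD: Ā=214.9916, payoff=0.0000, prob=0.020250
DDUUUD: Ā=128.0386, payoff=84.0214, prob=0.014250
UDUUUD: Ā=201.6608, payoff=10.3992, prob=0.020250
DUUUUD: Ā=191.0808, payoff=20.9792, prob=0.020250
UUUUUD: Ā=300.9523, payoff=0.0000, prob=0.028776
DDDDDU: Ā=71.3496, payoff=140.7104, prob=0.007056
UDDDDU: Ā=112.3756, payoff=99.6844, prob=0.010028
DUDDDU: Ā=101.7956, payoff=110.2644, prob=0.010028
UUDDDU: Ā=160.3281, payoff=51.7319, prob=0.014250
DDUDDU: Ā=93.3316, payoff=118.7284, prob=0.010028
UDUDDU: Ā=146.9973, payoff=65.0627, prob=0.014250
DUUDDU: Ā=136.4173, payoff=75.6427, prob=0.014250
UUUDDU: Ā=214.8573, payoff=0.0000, prob=0.020250
DDDUDU: Ā=86.5604, payoff=125.4996, prob=0.010028
UDDUDU: Ā=136.3327, payoff=75.7273, prob=0.014250
DUDUDU: Ā=125.7527, payoff=86.3073, prob=0.014250
UUDUDU: Ā=198.0605, payoff=13.9995, prob=0.020250
DDUUDU: Ā=117.2887, payoff=94.7713, prob=0.014250
UDUUDU: Ā=184.7297, payoff=27.3303, prob=0.020250
DUUUDU: Ā=174.1497, payoff=37.9103, prob=0.020250
UUUUDU: Ā=274.2857, payoff=0.0000, prob=0.028776
DDDDUU: Ā=81.1435, payoff=130.9165, prob=0.010028
UDDDUU: Ā=127.8010, payoff=84.2590, prob=0.014250
DUDDUU: Ā=117.2210, payoff=94.8390, prob=0.014250
UUDDUU: Ā=184.6230, payoff=27.4370, prob=0.020250
DDUDUU: Ā=108.7570, payoff=103.3030, prob=0.014250
UDUDUU: Ā=171.2922, payoff=40.7678, prob=0.020250
DUUDUU: Ā=160.7122, payoff=51.3478, prob=0.020250
UUUDUU: Ā=253.1217, payoff=0.0000, prob=0.028776
DDDUUU: Ā=101.9858, payoff=110.0742, prob=0.014250
UDDUUU: Ā=160.6276, payoff=51.4324, prob=0.020250
DUDUUU: Ā=150.0476, payoff=62.0124, prob=0.020250
UUDUUU: Ā=236.3249, payoff=0.0000, prob=0.028776
DDUUUU: Ā=141.5836, payoff=70.4764, prob=0.020250
UDUUUU: Ā=222.9941, payoff=0.0000, prob=0.028776
DUUUUU: Ā=212.4141, payoff=0.0000, prob=0.028776
UUUUUU: Ā=334.5523, payoff=0.0000, prob=0.040892
Price = Σ prob·payoff / R^6 = 48.923161 / 1.500730 = 32.5996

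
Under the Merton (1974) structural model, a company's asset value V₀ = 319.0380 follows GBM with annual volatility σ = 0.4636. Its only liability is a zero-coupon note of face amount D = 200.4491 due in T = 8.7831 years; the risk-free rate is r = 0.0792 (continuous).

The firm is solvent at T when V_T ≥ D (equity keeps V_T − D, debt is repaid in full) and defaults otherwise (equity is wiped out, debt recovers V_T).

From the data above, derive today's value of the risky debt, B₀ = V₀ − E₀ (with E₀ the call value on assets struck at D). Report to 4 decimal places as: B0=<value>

With assets at 319.0380 and a single debt payment of 200.4491 at 8.7831 years:
d₁ = [ln(V₀/D) + (r + σ²/2)T] / (σ√T)
   = [ln(319.0380/200.4491) + (0.0792 + 0.5·0.4636²)·8.7831] / (0.4636·√8.7831)
   = [0.464750 + 1.639475] / 1.373939 = 1.531528
d₂ = d₁ − σ√T = 1.531528 − 1.373939 = 0.157589
N(d₁) = 0.937180,  N(d₂) = 0.562610,  e^(−rT) = 0.498764
E₀ = V₀·N(d₁) − D·e^(−rT)·N(d₂)
   = 319.0380·0.937180 − 200.4491·0.498764·0.562610 = 242.748235
B₀ = V₀ − E₀ = 319.0380 − 242.748235 = 76.289765

B0=76.2898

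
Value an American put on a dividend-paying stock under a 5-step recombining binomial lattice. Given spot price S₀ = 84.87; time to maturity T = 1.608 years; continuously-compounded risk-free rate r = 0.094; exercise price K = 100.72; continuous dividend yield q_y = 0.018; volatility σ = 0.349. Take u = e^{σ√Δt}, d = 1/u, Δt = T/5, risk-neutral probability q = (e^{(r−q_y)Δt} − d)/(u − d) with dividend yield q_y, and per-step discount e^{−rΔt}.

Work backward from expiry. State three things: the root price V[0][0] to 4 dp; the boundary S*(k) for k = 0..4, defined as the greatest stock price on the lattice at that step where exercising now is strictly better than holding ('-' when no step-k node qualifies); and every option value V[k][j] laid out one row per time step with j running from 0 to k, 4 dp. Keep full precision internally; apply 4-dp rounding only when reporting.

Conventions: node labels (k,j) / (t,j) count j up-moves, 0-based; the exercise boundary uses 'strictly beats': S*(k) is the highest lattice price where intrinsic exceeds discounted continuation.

price = 19.9058
boundary = - 69.6306 57.1275 69.6306 84.8700
tree:
19.9058
31.0894 10.4712
43.5925 18.4238 3.5417
53.8504 31.0894 7.4924 0.0000
62.2664 43.5925 15.8500 0.0000 0.0000
69.1712 53.8504 31.0894 0.0000 0.0000 0.0000

params: Δt=0.32160 u=1.21886 d=0.82044 q=0.51278 e^(-rΔt)=0.97022
t_5 payoffs: 69.1712 53.8504 31.0894 0.0000 0.0000 0.0000
t_4: node(4,0) S=38.4536 payoff=62.2664 vs cont=59.4891 → 62.2664 [stop]  node(4,1) S=57.1275 payoff=43.5925 vs cont=40.9230 → 43.5925 [stop]  node(4,2) S=84.8700 payoff=15.8500 vs cont=14.6962 → 15.8500 [stop]  node(4,3) S=126.0848 payoff=0.0000 vs cont=0.0000 → 0.0000 [wait]  node(4,4) S=187.3146 payoff=0.0000 vs cont=0.0000 → 0.0000 [wait]  ⇒ S*(4)=84.8700
t_3: node(3,0) S=46.8696 payoff=53.8504 vs cont=51.1217 → 53.8504 [stop]  node(3,1) S=69.6306 payoff=31.0894 vs cont=28.4921 → 31.0894 [stop]  node(3,2) S=103.4448 payoff=0.0000 vs cont=7.4924 → 7.4924 [wait]  node(3,3) S=153.6799 payoff=0.0000 vs cont=0.0000 → 0.0000 [wait]  ⇒ S*(3)=69.6306
t_2: node(2,0) S=57.1275 payoff=43.5925 vs cont=40.9230 → 43.5925 [stop]  node(2,1) S=84.8700 payoff=15.8500 vs cont=18.4238 → 18.4238 [wait]  node(2,2) S=126.0848 payoff=0.0000 vs cont=3.5417 → 3.5417 [wait]  ⇒ S*(2)=57.1275
t_1: node(1,0) S=69.6306 payoff=31.0894 vs cont=29.7726 → 31.0894 [stop]  node(1,1) S=103.4448 payoff=0.0000 vs cont=10.4712 → 10.4712 [wait]  ⇒ S*(1)=69.6306
t_0: node(0,0) S=84.8700 payoff=15.8500 vs cont=19.9058 → 19.9058 [wait]  ⇒ S*(0)=-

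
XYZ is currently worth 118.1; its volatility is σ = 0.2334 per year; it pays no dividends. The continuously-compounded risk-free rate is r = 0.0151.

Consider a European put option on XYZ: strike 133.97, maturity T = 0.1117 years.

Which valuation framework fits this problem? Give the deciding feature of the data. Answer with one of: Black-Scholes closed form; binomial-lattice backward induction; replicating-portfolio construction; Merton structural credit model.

framework: Black-Scholes closed form

Key observation: everything needed for the exact continuous-time valuation of the European put on XYZ (strike 133.97) is given, and no feature rules the closed form out.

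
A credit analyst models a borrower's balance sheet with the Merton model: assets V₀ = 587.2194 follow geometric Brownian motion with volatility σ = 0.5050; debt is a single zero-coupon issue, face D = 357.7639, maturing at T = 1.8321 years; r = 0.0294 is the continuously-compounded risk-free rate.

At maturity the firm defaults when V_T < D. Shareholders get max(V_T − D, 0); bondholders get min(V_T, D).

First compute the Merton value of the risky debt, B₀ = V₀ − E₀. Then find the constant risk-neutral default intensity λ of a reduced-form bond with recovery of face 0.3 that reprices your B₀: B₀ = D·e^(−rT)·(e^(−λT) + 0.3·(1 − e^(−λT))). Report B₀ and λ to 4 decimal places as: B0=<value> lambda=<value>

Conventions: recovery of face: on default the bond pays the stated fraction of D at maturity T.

B0=303.8154 lambda=0.0876

Equity is a call on the firm's assets struck at D = 357.7639:
d₁ = [ln(V₀/D) + (r + σ²/2)T] / (σ√T)
   = [ln(587.2194/357.7639) + (0.0294 + 0.5·0.5050²)·1.8321] / (0.5050·√1.8321)
   = [0.495525 + 0.287479] / 0.683543 = 1.145509
d₂ = d₁ − σ√T = 1.145509 − 0.683543 = 0.461965
N(d₁) = 0.874001,  N(d₂) = 0.677947,  e^(−rT) = 0.947561
E₀ = V₀·N(d₁) − D·e^(−rT)·N(d₂)
   = 587.2194·0.874001 − 357.7639·0.947561·0.677947 = 283.404009
B₀ = V₀ − E₀ = 587.2194 − 283.404009 = 303.815391
e^(−λT) = (B₀·e^(rT)/D − 0.3)/(1 − 0.3) = (303.8154·1.055341/357.7639 − 0.3)/0.7 = 0.85171739
λ = −ln(0.85171739)/1.8321 = 0.087605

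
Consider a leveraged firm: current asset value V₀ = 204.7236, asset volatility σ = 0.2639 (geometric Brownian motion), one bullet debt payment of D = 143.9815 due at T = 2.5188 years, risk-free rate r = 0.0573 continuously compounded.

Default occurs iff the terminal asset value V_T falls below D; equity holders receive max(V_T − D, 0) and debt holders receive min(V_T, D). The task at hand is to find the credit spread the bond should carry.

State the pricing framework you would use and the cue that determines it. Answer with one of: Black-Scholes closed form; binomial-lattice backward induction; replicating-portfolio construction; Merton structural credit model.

Key observation: assets follow a GBM and default happens iff V_T < 143.9815; valuing claims on that split (equity as a call, risky debt as the residual) is the structural model's definition.

framework: Merton structural credit model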